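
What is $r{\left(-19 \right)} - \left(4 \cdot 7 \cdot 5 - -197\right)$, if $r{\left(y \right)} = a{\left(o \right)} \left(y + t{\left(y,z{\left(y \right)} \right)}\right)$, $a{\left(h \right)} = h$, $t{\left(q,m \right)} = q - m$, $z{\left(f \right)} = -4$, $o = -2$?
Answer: $-269$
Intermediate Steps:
$r{\left(y \right)} = -8 - 4 y$ ($r{\left(y \right)} = - 2 \left(y + \left(y - -4\right)\right) = - 2 \left(y + \left(y + 4\right)\right) = - 2 \left(y + \left(4 + y\right)\right) = - 2 \left(4 + 2 y\right) = -8 - 4 y$)
$r{\left(-19 \right)} - \left(4 \cdot 7 \cdot 5 - -197\right) = \left(-8 - -76\right) - \left(4 \cdot 7 \cdot 5 - -197\right) = \left(-8 + 76\right) - \left(28 \cdot 5 + 197\right) = 68 - \left(140 + 197\right) = 68 - 337 = -269$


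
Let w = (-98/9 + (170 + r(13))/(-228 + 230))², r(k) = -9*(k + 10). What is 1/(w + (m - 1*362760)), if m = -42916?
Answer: -324/131159183 ≈ -2.4703e-6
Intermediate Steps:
r(k) = -90 - 9*k (r(k) = -9*(10 + k) = -90 - 9*k)
w = 279841/324 (w = (-98/9 + (170 + (-90 - 9*13))/(-228 + 230))² = (-98*⅑ + (170 + (-90 - 117))/2)² = (-98/9 + (170 - 207)*(½))² = (-98/9 - 37*½)² = (-98/9 - 37/2)² = (-529/18)² = 279841/324 ≈ 863.71)
1/(w + (m - 1*362760)) = 1/(279841/324 + (-42916 - 1*362760)) = 1/(279841/324 + (-42916 - 362760)) = 1/(279841/324 - 405676) = 1/(-131159183/324) = -324/131159183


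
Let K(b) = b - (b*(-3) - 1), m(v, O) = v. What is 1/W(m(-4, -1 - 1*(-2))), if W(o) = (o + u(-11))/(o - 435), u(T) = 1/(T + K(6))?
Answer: 6146/55 ≈ 111.75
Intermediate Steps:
K(b) = 1 + 4*b (K(b) = b - (-3*b - 1) = b - (-1 - 3*b) = b + (1 + 3*b) = 1 + 4*b)
u(T) = 1/(25 + T) (u(T) = 1/(T + (1 + 4*6)) = 1/(T + (1 + 24)) = 1/(T + 25) = 1/(25 + T))
W(o) = (1/14 + o)/(-435 + o) (W(o) = (o + 1/(25 - 11))/(o - 435) = (o + 1/14)/(-435 + o) = (1/14 + o)/(-435 + o))
1/W(m(-4, -1 - 1*(-2))) = 1/((1/14 - 4)/(-435 - 4)) = 1/(-55/14/(-439)) = 1/(-1/439*(-55/14)) = 1/(55/6146) = 6146/55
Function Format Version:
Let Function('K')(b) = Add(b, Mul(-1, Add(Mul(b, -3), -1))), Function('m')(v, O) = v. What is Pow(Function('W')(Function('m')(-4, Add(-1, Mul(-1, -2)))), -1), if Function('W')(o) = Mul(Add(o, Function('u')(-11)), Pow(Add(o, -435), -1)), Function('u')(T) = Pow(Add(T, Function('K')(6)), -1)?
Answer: Rational(6146, 55) ≈ 111.75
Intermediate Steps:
Function('K')(b) = Add(1, Mul(4, b)) (Function('K')(b) = Add(b, Mul(-1, Add(Mul(-3, b), -1))) = Add(b, Mul(-1, Add(-1, Mul(-3, b)))) = Add(b, Add(1, Mul(3, b))) = Add(1, Mul(4, b)))
Function('u')(T) = Pow(Add(25, T), -1) (Function('u')(T) = Pow(Add(T, Add(1, Mul(4, 6))), -1) = Pow(Add(T, Add(1, 24)), -1) = Pow(Add(T, 25), -1) = Pow(Add(25, T), -1))
Function('W')(o) = Mul(Pow(Add(-435, o), -1), Add(Rational(1, 14), o)) (Function('W')(o) = Mul(Add(o, Pow(Add(25, -11), -1)), Pow(Add(o, -435), -1)) = Mul(Add(o, Pow(14, -1)), Pow(Add(-435, o), -1)) = Mul(Add(o, Rational(1, 14)), Pow(Add(-435, o), -1)) = Mul(Add(Rational(1, 14), o), Pow(Add(-435, o), -1)) = Mul(Pow(Add(-435, o), -1), Add(Rational(1, 14), o)))
Pow(Function('W')(Function('m')(-4, Add(-1, Mul(-1, -2)))), -1) = Pow(Mul(Pow(Add(-435, -4), -1), Add(Rational(1, 14), -4)), -1) = Pow(Mul(Pow(-439, -1), Rational(-55, 14)), -1) = Pow(Mul(Rational(-1, 439), Rational(-55, 14)), -1) = Pow(Rational(55, 6146), -1) = Rational(6146, 55)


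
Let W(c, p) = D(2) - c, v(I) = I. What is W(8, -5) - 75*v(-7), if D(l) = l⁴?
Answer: 533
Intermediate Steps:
W(c, p) = 16 - c (W(c, p) = 2⁴ - c = 16 - c)
W(8, -5) - 75*v(-7) = (16 - 1*8) - 75*(-7) = (16 - 8) + 525 = 8 + 525 = 533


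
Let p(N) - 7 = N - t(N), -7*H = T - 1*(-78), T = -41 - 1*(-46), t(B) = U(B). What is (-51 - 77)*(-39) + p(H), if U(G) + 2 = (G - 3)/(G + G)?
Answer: 2898328/581 ≈ 4988.5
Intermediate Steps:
U(G) = -2 + (-3 + G)/(2*G) (U(G) = -2 + (G - 3)/(G + G) = -2 + (-3 + G)/((2*G)) = -2 + (-3 + G)*(1/(2*G)) = -2 + (-3 + G)/(2*G))
t(B) = 3*(-1 - B)/(2*B)
T = 5 (T = -41 + 46 = 5)
H = -83/7 (H = -(5 - 1*(-78))/7 = -(5 + 78)/7 = -⅐*83 = -83/7 ≈ -11.857)
p(N) = 7 + N - 3*(-1 - N)/(2*N) (p(N) = 7 + (N - 3*(-1 - N)/(2*N)) = 7 + N - 3*(-1 - N)/(2*N))
(-51 - 77)*(-39) + p(H) = (-51 - 77)*(-39) + (17/2 - 83/7 + 3/(2*(-83/7))) = -128*(-39) + (17/2 - 83/7 + (3/2)*(-7/83)) = 4992 + (17/2 - 83/7 - 21/166) = 4992 - 2024/581 = 2898328/581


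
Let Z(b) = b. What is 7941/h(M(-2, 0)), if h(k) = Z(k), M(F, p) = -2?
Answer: -7941/2 ≈ -3970.5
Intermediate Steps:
h(k) = k
7941/h(M(-2, 0)) = 7941/(-2) = 7941*(-½) = -7941/2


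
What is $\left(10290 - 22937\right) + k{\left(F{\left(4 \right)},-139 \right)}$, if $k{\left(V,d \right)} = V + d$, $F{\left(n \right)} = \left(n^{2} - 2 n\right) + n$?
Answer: $-12774$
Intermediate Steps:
$F{\left(n \right)} = n^{2} - n$
$\left(10290 - 22937\right) + k{\left(F{\left(4 \right)},-139 \right)} = \left(10290 - 22937\right) - \left(139 - 4 \left(-1 + 4\right)\right) = -12647 + \left(4 \cdot 3 - 139\right) = -12647 + \left(12 - 139\right) = -12647 - 127 = -12774$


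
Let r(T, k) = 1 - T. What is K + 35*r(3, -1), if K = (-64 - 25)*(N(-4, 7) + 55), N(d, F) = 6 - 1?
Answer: -5410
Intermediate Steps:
N(d, F) = 5
K = -5340 (K = (-64 - 25)*(5 + 55) = -89*60 = -5340)
K + 35*r(3, -1) = -5340 + 35*(1 - 1*3) = -5340 + 35*(1 - 3) = -5340 + 35*(-2) = -5340 - 70 = -5410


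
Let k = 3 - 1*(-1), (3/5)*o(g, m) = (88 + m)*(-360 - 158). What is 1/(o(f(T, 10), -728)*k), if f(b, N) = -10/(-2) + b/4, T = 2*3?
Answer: 3/6630400 ≈ 4.5246e-7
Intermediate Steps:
T = 6
f(b, N) = 5 + b/4 (f(b, N) = -10*(-½) + b*(¼) = 5 + b/4)
o(g, m) = -227920/3 - 2590*m/3 (o(g, m) = 5*((88 + m)*(-360 - 158))/3 = 5*((88 + m)*(-518))/3 = 5*(-45584 - 518*m)/3 = -227920/3 - 2590*m/3)
k = 4 (k = 3 + 1 = 4)
1/(o(f(T, 10), -728)*k) = 1/((-227920/3 - 2590/3*(-728))*4) = 1/((-227920/3 + 1885520/3)*4) = 1/((1657600/3)*4) = 1/(6630400/3) = 3/6630400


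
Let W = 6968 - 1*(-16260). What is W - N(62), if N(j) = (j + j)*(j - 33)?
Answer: 19632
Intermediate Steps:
N(j) = 2*j*(-33 + j) (N(j) = (2*j)*(-33 + j) = 2*j*(-33 + j))
W = 23228 (W = 6968 + 16260 = 23228)
W - N(62) = 23228 - 2*62*(-33 + 62) = 23228 - 2*62*29 = 23228 - 1*3596 = 23228 - 3596 = 19632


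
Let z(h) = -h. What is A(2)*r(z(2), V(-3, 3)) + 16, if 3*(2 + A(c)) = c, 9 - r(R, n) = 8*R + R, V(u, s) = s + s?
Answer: -20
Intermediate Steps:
V(u, s) = 2*s
r(R, n) = 9 - 9*R (r(R, n) = 9 - (8*R + R) = 9 - 9*R)
A(c) = -2 + c/3
A(2)*r(z(2), V(-3, 3)) + 16 = (-2 + (⅓)*2)*(9 - (-9)*2) + 16 = (-2 + ⅔)*(9 - 9*(-2)) + 16 = -4*(9 + 18)/3 + 16 = -4/3*27 + 16 = -36 + 16 = -20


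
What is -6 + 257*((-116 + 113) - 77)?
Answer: -20566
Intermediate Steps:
-6 + 257*((-116 + 113) - 77) = -6 + 257*(-3 - 77) = -6 + 257*(-80) = -6 - 20560 = -20566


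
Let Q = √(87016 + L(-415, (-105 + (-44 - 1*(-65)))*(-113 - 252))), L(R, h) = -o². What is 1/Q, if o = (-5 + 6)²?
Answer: √87015/87015 ≈ 0.0033900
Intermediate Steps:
o = 1 (o = 1² = 1)
L(R, h) = -1 (L(R, h) = -1*1² = -1*1 = -1)
Q = √87015 (Q = √(87016 - 1) = √87015 ≈ 294.98)
1/Q = 1/(√87015) = √87015/87015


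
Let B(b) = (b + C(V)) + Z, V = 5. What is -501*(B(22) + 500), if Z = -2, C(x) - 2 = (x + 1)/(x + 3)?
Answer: -1047591/4 ≈ -2.6190e+5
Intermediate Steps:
C(x) = 2 + (1 + x)/(3 + x) (C(x) = 2 + (x + 1)/(x + 3) = 2 + (1 + x)/(3 + x))
B(b) = 3/4 + b (B(b) = (b + (7 + 3*5)/(3 + 5)) - 2 = (b + (7 + 15)/8) - 2 = (b + (1/8)*22) - 2 = (b + 11/4) - 2 = (11/4 + b) - 2 = 3/4 + b)
-501*(B(22) + 500) = -501*((3/4 + 22) + 500) = -501*(91/4 + 500) = -501*2091/4 = -1047591/4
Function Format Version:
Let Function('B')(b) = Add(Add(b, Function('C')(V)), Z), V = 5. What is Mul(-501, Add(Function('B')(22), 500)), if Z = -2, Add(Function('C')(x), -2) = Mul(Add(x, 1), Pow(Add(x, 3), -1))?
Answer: Rational(-1047591, 4) ≈ -2.6190e+5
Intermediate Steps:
Function('C')(x) = Add(2, Mul(Pow(Add(3, x), -1), Add(1, x))) (Function('C')(x) = Add(2, Mul(Add(x, 1), Pow(Add(x, 3), -1))) = Add(2, Mul(Add(1, x), Pow(Add(3, x), -1))) = Add(2, Mul(Pow(Add(3, x), -1), Add(1, x))))
Function('B')(b) = Add(Rational(3, 4), b) (Function('B')(b) = Add(Add(b, Mul(Pow(Add(3, 5), -1), Add(7, Mul(3, 5)))), -2) = Add(Add(b, Mul(Pow(8, -1), Add(7, 15))), -2) = Add(Add(b, Mul(Rational(1, 8), 22)), -2) = Add(Add(b, Rational(11, 4)), -2) = Add(Add(Rational(11, 4), b), -2) = Add(Rational(3, 4), b))
Mul(-501, Add(Function('B')(22), 500)) = Mul(-501, Add(Add(Rational(3, 4), 22), 500)) = Mul(-501, Add(Rational(91, 4), 500)) = Mul(-501, Rational(2091, 4)) = Rational(-1047591, 4)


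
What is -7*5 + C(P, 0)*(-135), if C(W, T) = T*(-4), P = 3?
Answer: -35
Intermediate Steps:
C(W, T) = -4*T
-7*5 + C(P, 0)*(-135) = -7*5 - 4*0*(-135) = -35 + 0*(-135) = -35 + 0 = -35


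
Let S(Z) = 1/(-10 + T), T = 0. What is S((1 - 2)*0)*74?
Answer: -37/5 ≈ -7.4000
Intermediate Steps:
S(Z) = -⅒ (S(Z) = 1/(-10 + 0) = 1/(-10) = -⅒)
S((1 - 2)*0)*74 = -⅒*74 = -37/5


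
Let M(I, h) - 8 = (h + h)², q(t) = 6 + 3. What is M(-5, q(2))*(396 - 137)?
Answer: 85988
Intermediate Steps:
q(t) = 9
M(I, h) = 8 + 4*h² (M(I, h) = 8 + (h + h)² = 8 + (2*h)² = 8 + 4*h²)
M(-5, q(2))*(396 - 137) = (8 + 4*9²)*(396 - 137) = (8 + 4*81)*259 = (8 + 324)*259 = 332*259 = 85988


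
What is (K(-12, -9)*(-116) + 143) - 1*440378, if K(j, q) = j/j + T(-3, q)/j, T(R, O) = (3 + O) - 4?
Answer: -1321343/3 ≈ -4.4045e+5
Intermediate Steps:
T(R, O) = -1 + O
K(j, q) = 1 + (-1 + q)/j (K(j, q) = j/j + (-1 + q)/j = 1 + (-1 + q)/j)
(K(-12, -9)*(-116) + 143) - 1*440378 = (((-1 - 12 - 9)/(-12))*(-116) + 143) - 1*440378 = (-1/12*(-22)*(-116) + 143) - 440378 = ((11/6)*(-116) + 143) - 440378 = (-638/3 + 143) - 440378 = -209/3 - 440378 = -1321343/3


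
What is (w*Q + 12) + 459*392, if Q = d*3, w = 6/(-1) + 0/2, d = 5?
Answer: 179850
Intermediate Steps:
w = -6 (w = 6*(-1) + 0*(½) = -6 + 0 = -6)
Q = 15 (Q = 5*3 = 15)
(w*Q + 12) + 459*392 = (-6*15 + 12) + 459*392 = (-90 + 12) + 179928 = -78 + 179928 = 179850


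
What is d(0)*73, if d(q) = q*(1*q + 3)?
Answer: 0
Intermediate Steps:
d(q) = q*(3 + q) (d(q) = q*(q + 3) = q*(3 + q))
d(0)*73 = (0*(3 + 0))*73 = (0*3)*73 = 0*73 = 0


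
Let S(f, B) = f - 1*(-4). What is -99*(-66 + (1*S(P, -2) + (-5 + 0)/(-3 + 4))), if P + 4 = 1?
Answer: 6930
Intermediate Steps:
P = -3 (P = -4 + 1 = -3)
S(f, B) = 4 + f (S(f, B) = f + 4 = 4 + f)
-99*(-66 + (1*S(P, -2) + (-5 + 0)/(-3 + 4))) = -99*(-66 + (1*(4 - 3) + (-5 + 0)/(-3 + 4))) = -99*(-66 + (1*1 - 5/1)) = -99*(-66 + (1 - 5*1)) = -99*(-66 + (1 - 5)) = -99*(-66 - 4) = -99*(-70) = 6930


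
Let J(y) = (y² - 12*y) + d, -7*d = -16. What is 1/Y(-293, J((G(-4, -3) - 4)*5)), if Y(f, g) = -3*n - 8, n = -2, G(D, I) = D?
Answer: -½ ≈ -0.50000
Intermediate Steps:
d = 16/7 (d = -⅐*(-16) = 16/7 ≈ 2.2857)
J(y) = 16/7 + y² - 12*y (J(y) = (y² - 12*y) + 16/7 = 16/7 + y² - 12*y)
Y(f, g) = -2 (Y(f, g) = -3*(-2) - 8 = 6 - 8 = -2)
1/Y(-293, J((G(-4, -3) - 4)*5)) = 1/(-2) = -½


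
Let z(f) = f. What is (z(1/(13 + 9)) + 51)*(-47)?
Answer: -52781/22 ≈ -2399.1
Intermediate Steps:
(z(1/(13 + 9)) + 51)*(-47) = (1/(13 + 9) + 51)*(-47) = (1/22 + 51)*(-47) = (1123/22)*(-47) = -52781/22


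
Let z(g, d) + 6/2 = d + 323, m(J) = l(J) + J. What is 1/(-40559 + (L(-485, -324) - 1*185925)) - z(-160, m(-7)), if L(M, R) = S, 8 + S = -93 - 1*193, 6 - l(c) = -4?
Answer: -73249295/226778 ≈ -323.00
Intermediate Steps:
l(c) = 10 (l(c) = 6 - 1*(-4) = 6 + 4 = 10)
S = -294 (S = -8 + (-93 - 1*193) = -8 + (-93 - 193) = -8 - 286 = -294)
L(M, R) = -294
m(J) = 10 + J
z(g, d) = 320 + d (z(g, d) = -3 + (d + 323) = -3 + (323 + d) = 320 + d)
1/(-40559 + (L(-485, -324) - 1*185925)) - z(-160, m(-7)) = 1/(-40559 + (-294 - 1*185925)) - (320 + (10 - 7)) = 1/(-40559 + (-294 - 185925)) - (320 + 3) = 1/(-40559 - 186219) - 1*323 = 1/(-226778) - 323 = -1/226778 - 323 = -73249295/226778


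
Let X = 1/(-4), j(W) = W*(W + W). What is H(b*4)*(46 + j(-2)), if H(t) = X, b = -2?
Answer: -27/2 ≈ -13.500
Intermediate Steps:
j(W) = 2*W² (j(W) = W*(2*W) = 2*W²)
X = -¼ (X = 1*(-¼) = -¼ ≈ -0.25000)
H(t) = -¼
H(b*4)*(46 + j(-2)) = -(46 + 2*(-2)²)/4 = -(46 + 2*4)/4 = -(46 + 8)/4 = -¼*54 = -27/2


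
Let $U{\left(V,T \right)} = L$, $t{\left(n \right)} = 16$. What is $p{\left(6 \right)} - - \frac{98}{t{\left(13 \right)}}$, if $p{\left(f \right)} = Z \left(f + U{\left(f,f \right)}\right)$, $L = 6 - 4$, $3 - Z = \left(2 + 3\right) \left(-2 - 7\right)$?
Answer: $\frac{3121}{8} \approx 390.13$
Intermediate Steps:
$Z = 48$ ($Z = 3 - \left(2 + 3\right) \left(-2 - 7\right) = 3 - 5 \left(-9\right) = 3 - -45 = 3 + 45 = 48$)
$L = 2$
$U{\left(V,T \right)} = 2$
$p{\left(f \right)} = 96 + 48 f$ ($p{\left(f \right)} = 48 \left(f + 2\right) = 48 \left(2 + f\right) = 96 + 48 f$)
$p{\left(6 \right)} - - \frac{98}{t{\left(13 \right)}} = \left(96 + 48 \cdot 6\right) - - \frac{98}{16} = \left(96 + 288\right) - \left(-98\right) \frac{1}{16} = 384 - - \frac{49}{8} = 384 + \frac{49}{8} = \frac{3121}{8}$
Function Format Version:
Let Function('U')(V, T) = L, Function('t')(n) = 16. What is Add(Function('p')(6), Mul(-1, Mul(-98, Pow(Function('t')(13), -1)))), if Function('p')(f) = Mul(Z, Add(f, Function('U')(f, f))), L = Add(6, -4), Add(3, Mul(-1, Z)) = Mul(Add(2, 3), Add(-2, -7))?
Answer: Rational(3121, 8) ≈ 390.13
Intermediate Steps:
Z = 48 (Z = Add(3, Mul(-1, Mul(Add(2, 3), Add(-2, -7)))) = Add(3, Mul(-1, Mul(5, -9))) = Add(3, Mul(-1, -45)) = Add(3, 45) = 48)
L = 2
Function('U')(V, T) = 2
Function('p')(f) = Add(96, Mul(48, f)) (Function('p')(f) = Mul(48, Add(f, 2)) = Mul(48, Add(2, f)) = Add(96, Mul(48, f)))
Add(Function('p')(6), Mul(-1, Mul(-98, Pow(Function('t')(13), -1)))) = Add(Add(96, Mul(48, 6)), Mul(-1, Mul(-98, Pow(16, -1)))) = Add(Add(96, 288), Mul(-1, Mul(-98, Rational(1, 16)))) = Add(384, Mul(-1, Rational(-49, 8))) = Add(384, Rational(49, 8)) = Rational(3121, 8)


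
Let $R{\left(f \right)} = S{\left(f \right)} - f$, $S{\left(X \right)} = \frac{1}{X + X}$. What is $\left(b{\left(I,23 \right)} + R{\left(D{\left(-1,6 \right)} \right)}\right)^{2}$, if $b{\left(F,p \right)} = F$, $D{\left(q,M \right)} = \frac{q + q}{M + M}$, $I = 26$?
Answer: $\frac{19321}{36} \approx 536.69$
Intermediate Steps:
$S{\left(X \right)} = \frac{1}{2 X}$
$D{\left(q,M \right)} = \frac{q}{M}$ ($D{\left(q,M \right)} = \frac{2 q}{2 M} = 2 q \frac{1}{2 M} = \frac{q}{M}$)
$R{\left(f \right)} = \frac{1}{2 f} - f$
$\left(b{\left(I,23 \right)} + R{\left(D{\left(-1,6 \right)} \right)}\right)^{2} = \left(26 + \left(\frac{1}{2 \left(- \frac{1}{6}\right)} - - \frac{1}{6}\right)\right)^{2} = \left(26 + \left(\frac{1}{2} \left(-6\right) + \frac{1}{6}\right)\right)^{2} = \left(26 + \left(-3 + \frac{1}{6}\right)\right)^{2} = \left(26 - \frac{17}{6}\right)^{2} = \left(\frac{139}{6}\right)^{2} = \frac{19321}{36}$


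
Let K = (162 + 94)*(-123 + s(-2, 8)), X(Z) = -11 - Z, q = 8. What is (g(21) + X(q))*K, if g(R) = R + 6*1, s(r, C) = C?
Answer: -235520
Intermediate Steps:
K = -29440 (K = (162 + 94)*(-123 + 8) = 256*(-115) = -29440)
g(R) = 6 + R (g(R) = R + 6 = 6 + R)
(g(21) + X(q))*K = ((6 + 21) + (-11 - 1*8))*(-29440) = (27 + (-11 - 8))*(-29440) = (27 - 19)*(-29440) = 8*(-29440) = -235520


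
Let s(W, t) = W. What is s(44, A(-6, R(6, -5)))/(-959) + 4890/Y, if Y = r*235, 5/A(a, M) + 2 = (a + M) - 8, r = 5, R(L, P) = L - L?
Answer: 927562/225365 ≈ 4.1158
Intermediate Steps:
R(L, P) = 0
A(a, M) = 5/(-10 + M + a) (A(a, M) = 5/(-2 + ((a + M) - 8)) = 5/(-2 + ((M + a) - 8)) = 5/(-2 + (-8 + M + a)) = 5/(-10 + M + a))
Y = 1175 (Y = 5*235 = 1175)
s(44, A(-6, R(6, -5)))/(-959) + 4890/Y = 44/(-959) + 4890/1175 = 44*(-1/959) + 4890*(1/1175) = -44/959 + 978/235 = 927562/225365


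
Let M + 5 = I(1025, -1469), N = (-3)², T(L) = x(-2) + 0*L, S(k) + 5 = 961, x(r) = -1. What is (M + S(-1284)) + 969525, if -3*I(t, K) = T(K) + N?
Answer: 2911420/3 ≈ 9.7047e+5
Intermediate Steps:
S(k) = 956 (S(k) = -5 + 961 = 956)
T(L) = -1 (T(L) = -1 + 0*L = -1 + 0 = -1)
N = 9
I(t, K) = -8/3 (I(t, K) = -(-1 + 9)/3 = -⅓*8 = -8/3)
M = -23/3 (M = -5 - 8/3 = -23/3 ≈ -7.6667)
(M + S(-1284)) + 969525 = (-23/3 + 956) + 969525 = 2845/3 + 969525 = 2911420/3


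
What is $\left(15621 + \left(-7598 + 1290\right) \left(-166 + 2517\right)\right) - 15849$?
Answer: $-14830336$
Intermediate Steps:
$\left(15621 + \left(-7598 + 1290\right) \left(-166 + 2517\right)\right) - 15849 = \left(15621 - 14830108\right) - 15849 = -14814487 - 15849 = -14830336$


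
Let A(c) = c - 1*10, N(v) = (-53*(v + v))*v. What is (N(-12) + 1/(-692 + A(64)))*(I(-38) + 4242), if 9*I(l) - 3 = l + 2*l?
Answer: -123570976337/1914 ≈ -6.4562e+7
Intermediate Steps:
I(l) = ⅓ + l/3 (I(l) = ⅓ + (l + 2*l)/9 = ⅓ + (3*l)/9 = ⅓ + l/3)
N(v) = -106*v² (N(v) = (-106*v)*v = -106*v²)
A(c) = -10 + c (A(c) = c - 10 = -10 + c)
(N(-12) + 1/(-692 + A(64)))*(I(-38) + 4242) = (-106*(-12)² + 1/(-692 + (-10 + 64)))*((⅓ + (⅓)*(-38)) + 4242) = (-106*144 + 1/(-692 + 54))*((⅓ - 38/3) + 4242) = (-15264 + 1/(-638))*(-37/3 + 4242) = (-15264 - 1/638)*(12689/3) = -9738433/638*12689/3 = -123570976337/1914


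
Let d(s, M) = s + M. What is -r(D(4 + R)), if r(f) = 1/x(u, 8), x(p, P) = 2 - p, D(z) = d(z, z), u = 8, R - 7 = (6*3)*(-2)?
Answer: ⅙ ≈ 0.16667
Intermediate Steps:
R = -29 (R = 7 + (6*3)*(-2) = 7 + 18*(-2) = 7 - 36 = -29)
d(s, M) = M + s
D(z) = 2*z (D(z) = z + z = 2*z)
r(f) = -⅙ (r(f) = 1/(2 - 1*8) = 1/(2 - 8) = 1/(-6) = -⅙)
-r(D(4 + R)) = -1*(-⅙) = ⅙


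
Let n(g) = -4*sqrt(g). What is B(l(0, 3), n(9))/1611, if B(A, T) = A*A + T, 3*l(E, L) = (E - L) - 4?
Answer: -59/14499 ≈ -0.0040692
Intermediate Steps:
l(E, L) = -4/3 - L/3 + E/3 (l(E, L) = ((E - L) - 4)/3 = (-4 + E - L)/3 = -4/3 - L/3 + E/3)
B(A, T) = T + A**2 (B(A, T) = A**2 + T = T + A**2)
B(l(0, 3), n(9))/1611 = (-4*sqrt(9) + (-4/3 - 1/3*3 + (1/3)*0)**2)/1611 = (-4*3 + (-4/3 - 1 + 0)**2)*(1/1611) = (-12 + (-7/3)**2)*(1/1611) = (-12 + 49/9)*(1/1611) = -59/9*1/1611 = -59/14499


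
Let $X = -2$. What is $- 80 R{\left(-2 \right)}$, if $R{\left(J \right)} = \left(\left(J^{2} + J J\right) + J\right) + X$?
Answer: $-320$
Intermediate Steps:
$R{\left(J \right)} = -2 + J + 2 J^{2}$ ($R{\left(J \right)} = \left(\left(J^{2} + J J\right) + J\right) - 2 = \left(\left(J^{2} + J^{2}\right) + J\right) - 2 = \left(2 J^{2} + J\right) - 2 = \left(J + 2 J^{2}\right) - 2 = -2 + J + 2 J^{2}$)
$- 80 R{\left(-2 \right)} = - 80 \left(-2 - 2 + 2 \left(-2\right)^{2}\right) = - 80 \left(-2 - 2 + 2 \cdot 4\right) = - 80 \left(-2 - 2 + 8\right) = \left(-80\right) 4 = -320$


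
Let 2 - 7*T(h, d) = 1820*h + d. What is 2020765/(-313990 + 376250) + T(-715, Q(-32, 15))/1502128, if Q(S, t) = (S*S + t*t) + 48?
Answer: 152350515191/4676124464 ≈ 32.581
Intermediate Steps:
Q(S, t) = 48 + S² + t² (Q(S, t) = (S² + t²) + 48 = 48 + S² + t²)
T(h, d) = 2/7 - 260*h - d/7 (T(h, d) = 2/7 - (1820*h + d)/7 = 2/7 - (d + 1820*h)/7 = 2/7 + (-260*h - d/7) = 2/7 - 260*h - d/7)
2020765/(-313990 + 376250) + T(-715, Q(-32, 15))/1502128 = 2020765/(-313990 + 376250) + (2/7 - 260*(-715) - (48 + (-32)² + 15²)/7)/1502128 = 2020765/62260 + (2/7 + 185900 - (48 + 1024 + 225)/7)*(1/1502128) = 2020765*(1/62260) + (2/7 + 185900 - ⅐*1297)*(1/1502128) = 404153/12452 + (2/7 + 185900 - 1297/7)*(1/1502128) = 404153/12452 + 185715*(1/1502128) = 404153/12452 + 185715/1502128 = 152350515191/4676124464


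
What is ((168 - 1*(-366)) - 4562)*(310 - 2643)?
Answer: 9397324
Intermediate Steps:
((168 - 1*(-366)) - 4562)*(310 - 2643) = ((168 + 366) - 4562)*(-2333) = (534 - 4562)*(-2333) = -4028*(-2333) = 9397324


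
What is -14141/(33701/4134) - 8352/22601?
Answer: -1321510934046/761676301 ≈ -1735.0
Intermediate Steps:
-14141/(33701/4134) - 8352/22601 = -14141/(33701*(1/4134)) - 8352*1/22601 = -14141/33701/4134 - 8352/22601 = -14141*4134/33701 - 8352/22601 = -58458894/33701 - 8352/22601 = -1321510934046/761676301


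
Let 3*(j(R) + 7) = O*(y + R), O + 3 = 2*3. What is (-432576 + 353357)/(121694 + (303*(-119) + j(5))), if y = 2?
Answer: -79219/85637 ≈ -0.92506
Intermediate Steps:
O = 3 (O = -3 + 2*3 = -3 + 6 = 3)
j(R) = -5 + R (j(R) = -7 + (3*(2 + R))/3 = -7 + (6 + 3*R)/3 = -7 + (2 + R) = -5 + R)
(-432576 + 353357)/(121694 + (303*(-119) + j(5))) = (-432576 + 353357)/(121694 + (303*(-119) + (-5 + 5))) = -79219/(121694 + (-36057 + 0)) = -79219/(121694 - 36057) = -79219/85637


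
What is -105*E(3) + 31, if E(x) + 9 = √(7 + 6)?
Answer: 976 - 105*√13 ≈ 597.42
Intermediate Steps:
E(x) = -9 + √13 (E(x) = -9 + √(7 + 6) = -9 + √13)
-105*E(3) + 31 = -105*(-9 + √13) + 31 = (945 - 105*√13) + 31 = 976 - 105*√13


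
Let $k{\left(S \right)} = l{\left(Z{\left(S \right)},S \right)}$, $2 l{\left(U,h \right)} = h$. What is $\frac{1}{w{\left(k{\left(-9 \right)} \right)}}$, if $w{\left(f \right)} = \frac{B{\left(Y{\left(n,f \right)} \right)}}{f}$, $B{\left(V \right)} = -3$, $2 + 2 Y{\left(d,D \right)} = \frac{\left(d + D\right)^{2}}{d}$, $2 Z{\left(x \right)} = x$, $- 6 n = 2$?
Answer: $\frac{3}{2} \approx 1.5$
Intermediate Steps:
$n = - \frac{1}{3}$ ($n = \left(- \frac{1}{6}\right) 2 = - \frac{1}{3} \approx -0.33333$)
$Z{\left(x \right)} = \frac{x}{2}$
$Y{\left(d,D \right)} = -1 + \frac{\left(D + d\right)^{2}}{2 d}$ ($Y{\left(d,D \right)} = -1 + \frac{\left(d + D\right)^{2} \frac{1}{d}}{2} = -1 + \frac{\left(D + d\right)^{2} \frac{1}{d}}{2} = -1 + \frac{\frac{1}{d} \left(D + d\right)^{2}}{2} = -1 + \frac{\left(D + d\right)^{2}}{2 d}$)
$l{\left(U,h \right)} = \frac{h}{2}$
$k{\left(S \right)} = \frac{S}{2}$
$w{\left(f \right)} = - \frac{3}{f}$
$\frac{1}{w{\left(k{\left(-9 \right)} \right)}} = \frac{1}{\left(-3\right) \frac{1}{\frac{1}{2} \left(-9\right)}} = \frac{1}{\left(-3\right) \frac{1}{- \frac{9}{2}}} = \frac{1}{\left(-3\right) \left(- \frac{2}{9}\right)} = \frac{1}{\frac{2}{3}} = \frac{3}{2}$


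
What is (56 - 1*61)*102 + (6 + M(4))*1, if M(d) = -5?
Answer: -509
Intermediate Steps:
(56 - 1*61)*102 + (6 + M(4))*1 = (56 - 1*61)*102 + (6 - 5)*1 = (56 - 61)*102 + 1*1 = -5*102 + 1 = -510 + 1 = -509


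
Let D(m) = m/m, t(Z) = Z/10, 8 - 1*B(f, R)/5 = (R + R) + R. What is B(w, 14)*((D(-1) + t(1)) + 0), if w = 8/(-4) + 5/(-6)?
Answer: -187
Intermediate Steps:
w = -17/6 (w = 8*(-¼) + 5*(-⅙) = -2 - ⅚ = -17/6 ≈ -2.8333)
B(f, R) = 40 - 15*R (B(f, R) = 40 - 5*((R + R) + R) = 40 - 5*(2*R + R) = 40 - 15*R)
t(Z) = Z/10 (t(Z) = Z*(⅒) = Z/10)
D(m) = 1
B(w, 14)*((D(-1) + t(1)) + 0) = (40 - 15*14)*((1 + (⅒)*1) + 0) = (40 - 210)*((1 + ⅒) + 0) = -170*(11/10 + 0) = -170*11/10 = -187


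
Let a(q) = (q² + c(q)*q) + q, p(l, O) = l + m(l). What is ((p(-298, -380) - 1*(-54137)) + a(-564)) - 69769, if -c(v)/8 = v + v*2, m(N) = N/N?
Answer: -7332701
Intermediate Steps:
m(N) = 1
p(l, O) = 1 + l (p(l, O) = l + 1 = 1 + l)
c(v) = -24*v (c(v) = -8*(v + v*2) = -8*(v + 2*v) = -24*v)
a(q) = q - 23*q² (a(q) = (q² + (-24*q)*q) + q = (q² - 24*q²) + q = -23*q² + q = q - 23*q²)
((p(-298, -380) - 1*(-54137)) + a(-564)) - 69769 = (((1 - 298) - 1*(-54137)) - 564*(1 - 23*(-564))) - 69769 = ((-297 + 54137) - 564*(1 + 12972)) - 69769 = (53840 - 564*12973) - 69769 = (53840 - 7316772) - 69769 = -7262932 - 69769 = -7332701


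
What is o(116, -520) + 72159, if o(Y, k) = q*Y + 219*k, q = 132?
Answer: -26409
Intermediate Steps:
o(Y, k) = 132*Y + 219*k
o(116, -520) + 72159 = (132*116 + 219*(-520)) + 72159 = (15312 - 113880) + 72159 = -98568 + 72159 = -26409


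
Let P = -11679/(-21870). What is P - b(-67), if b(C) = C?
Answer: 492323/7290 ≈ 67.534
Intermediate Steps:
P = 3893/7290 (P = -11679*(-1/21870) = 3893/7290 ≈ 0.53402)
P - b(-67) = 3893/7290 - 1*(-67) = 3893/7290 + 67 = 492323/7290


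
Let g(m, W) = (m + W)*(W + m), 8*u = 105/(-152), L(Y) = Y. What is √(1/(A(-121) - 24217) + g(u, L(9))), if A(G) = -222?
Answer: √70168965161177057/29717824 ≈ 8.9137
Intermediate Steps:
u = -105/1216 (u = (105/(-152))/8 = (105*(-1/152))/8 = (⅛)*(-105/152) = -105/1216 ≈ -0.086349)
g(m, W) = (W + m)² (g(m, W) = (W + m)*(W + m) = (W + m)²)
√(1/(A(-121) - 24217) + g(u, L(9))) = √(1/(-222 - 24217) + (9 - 105/1216)²) = √(1/(-24439) + (10839/1216)²) = √(-1/24439 + 117483921/1478656) = √(2871188066663/36136873984) = √70168965161177057/29717824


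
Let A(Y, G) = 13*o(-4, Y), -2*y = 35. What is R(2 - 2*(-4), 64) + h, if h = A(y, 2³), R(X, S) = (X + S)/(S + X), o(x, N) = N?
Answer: -453/2 ≈ -226.50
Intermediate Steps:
y = -35/2 (y = -½*35 = -35/2 ≈ -17.500)
R(X, S) = 1 (R(X, S) = (S + X)/(S + X) = 1)
A(Y, G) = 13*Y
h = -455/2 (h = 13*(-35/2) = -455/2 ≈ -227.50)
R(2 - 2*(-4), 64) + h = 1 - 455/2 = -453/2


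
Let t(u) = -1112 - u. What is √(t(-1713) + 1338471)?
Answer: 56*√427 ≈ 1157.2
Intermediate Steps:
√(t(-1713) + 1338471) = √((-1112 - 1*(-1713)) + 1338471) = √((-1112 + 1713) + 1338471) = √(601 + 1338471) = √1339072 = 56*√427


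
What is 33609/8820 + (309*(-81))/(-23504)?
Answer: 84225143/17275440 ≈ 4.8754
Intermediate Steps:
33609/8820 + (309*(-81))/(-23504) = 33609*(1/8820) - 25029*(-1/23504) = 11203/2940 + 25029/23504 = 84225143/17275440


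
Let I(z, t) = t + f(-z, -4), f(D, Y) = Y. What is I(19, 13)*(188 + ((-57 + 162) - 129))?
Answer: 1476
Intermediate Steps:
I(z, t) = -4 + t (I(z, t) = t - 4 = -4 + t)
I(19, 13)*(188 + ((-57 + 162) - 129)) = (-4 + 13)*(188 + ((-57 + 162) - 129)) = 9*(188 + (105 - 129)) = 9*(188 - 24) = 9*164 = 1476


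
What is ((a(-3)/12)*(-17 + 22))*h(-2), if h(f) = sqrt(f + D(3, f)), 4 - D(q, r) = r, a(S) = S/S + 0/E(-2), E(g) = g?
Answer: 5/6 ≈ 0.83333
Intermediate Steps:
a(S) = 1 (a(S) = S/S + 0/(-2) = 1 + 0*(-1/2) = 1 + 0 = 1)
D(q, r) = 4 - r
h(f) = 2 (h(f) = sqrt(f + (4 - f)) = sqrt(4) = 2)
((a(-3)/12)*(-17 + 22))*h(-2) = ((1/12)*(-17 + 22))*2 = ((1*(1/12))*5)*2 = ((1/12)*5)*2 = (5/12)*2 = 5/6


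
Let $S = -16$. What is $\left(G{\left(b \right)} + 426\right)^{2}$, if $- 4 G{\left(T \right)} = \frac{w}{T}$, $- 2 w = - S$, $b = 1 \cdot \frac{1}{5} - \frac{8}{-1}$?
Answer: $\frac{305410576}{1681} \approx 1.8168 \cdot 10^{5}$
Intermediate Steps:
$b = \frac{41}{5}$ ($b = 1 \cdot \frac{1}{5} - -8 = \frac{1}{5} + 8 = \frac{41}{5} \approx 8.2$)
$w = -8$ ($w = - \frac{\left(-1\right) \left(-16\right)}{2} = \left(- \frac{1}{2}\right) 16 = -8$)
$G{\left(T \right)} = \frac{2}{T}$ ($G{\left(T \right)} = - \frac{\left(-8\right) \frac{1}{T}}{4} = \frac{2}{T}$)
$\left(G{\left(b \right)} + 426\right)^{2} = \left(\frac{2}{\frac{41}{5}} + 426\right)^{2} = \left(2 \cdot \frac{5}{41} + 426\right)^{2} = \left(\frac{10}{41} + 426\right)^{2} = \left(\frac{17476}{41}\right)^{2} = \frac{305410576}{1681}$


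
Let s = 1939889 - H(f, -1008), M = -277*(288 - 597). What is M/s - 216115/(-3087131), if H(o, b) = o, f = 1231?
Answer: 683209877353/5984891210198 ≈ 0.11416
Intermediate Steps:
M = 85593 (M = -277*(-309) = 85593)
s = 1938658 (s = 1939889 - 1*1231 = 1939889 - 1231 = 1938658)
M/s - 216115/(-3087131) = 85593/1938658 - 216115/(-3087131) = 85593*(1/1938658) - 216115*(-1/3087131) = 85593/1938658 + 216115/3087131 = 683209877353/5984891210198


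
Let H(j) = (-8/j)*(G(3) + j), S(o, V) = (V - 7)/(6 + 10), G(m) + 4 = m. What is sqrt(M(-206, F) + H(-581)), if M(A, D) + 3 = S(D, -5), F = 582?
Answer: I*sqrt(15883959)/1162 ≈ 3.4298*I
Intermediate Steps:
G(m) = -4 + m
S(o, V) = -7/16 + V/16 (S(o, V) = (-7 + V)/16 = (-7 + V)*(1/16) = -7/16 + V/16)
M(A, D) = -15/4 (M(A, D) = -3 + (-7/16 + (1/16)*(-5)) = -3 + (-7/16 - 5/16) = -3 - 3/4 = -15/4)
H(j) = -8*(-1 + j)/j (H(j) = (-8/j)*((-4 + 3) + j) = (-8/j)*(-1 + j) = -8*(-1 + j)/j)
sqrt(M(-206, F) + H(-581)) = sqrt(-15/4 + (-8 + 8/(-581))) = sqrt(-15/4 + (-8 + 8*(-1/581))) = sqrt(-15/4 + (-8 - 8/581)) = sqrt(-15/4 - 4656/581) = sqrt(-27339/2324) = I*sqrt(15883959)/1162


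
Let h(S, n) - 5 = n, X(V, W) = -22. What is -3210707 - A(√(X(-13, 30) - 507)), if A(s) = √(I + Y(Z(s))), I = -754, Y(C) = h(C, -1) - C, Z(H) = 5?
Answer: -3210707 - I*√755 ≈ -3.2107e+6 - 27.477*I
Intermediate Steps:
h(S, n) = 5 + n
Y(C) = 4 - C (Y(C) = (5 - 1) - C = 4 - C)
A(s) = I*√755 (A(s) = √(-754 + (4 - 1*5)) = √(-754 + (4 - 5)) = √(-754 - 1) = √(-755) = I*√755)
-3210707 - A(√(X(-13, 30) - 507)) = -3210707 - I*√755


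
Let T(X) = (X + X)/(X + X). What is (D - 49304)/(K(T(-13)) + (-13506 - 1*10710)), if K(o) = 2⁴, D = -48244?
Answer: 2217/550 ≈ 4.0309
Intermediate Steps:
T(X) = 1 (T(X) = (2*X)/((2*X)) = (2*X)*(1/(2*X)) = 1)
K(o) = 16
(D - 49304)/(K(T(-13)) + (-13506 - 1*10710)) = (-48244 - 49304)/(16 + (-13506 - 1*10710)) = -97548/(16 + (-13506 - 10710)) = -97548/(16 - 24216) = -97548/(-24200) = -97548*(-1/24200) = 2217/550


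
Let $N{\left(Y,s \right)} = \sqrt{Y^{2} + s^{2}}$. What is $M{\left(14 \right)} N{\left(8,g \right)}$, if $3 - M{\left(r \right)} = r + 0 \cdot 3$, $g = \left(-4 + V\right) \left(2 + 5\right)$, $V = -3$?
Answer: $- 11 \sqrt{2465} \approx -546.14$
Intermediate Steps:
$g = -49$ ($g = \left(-4 - 3\right) \left(2 + 5\right) = \left(-7\right) 7 = -49$)
$M{\left(r \right)} = 3 - r$ ($M{\left(r \right)} = 3 - \left(r + 0 \cdot 3\right) = 3 - \left(r + 0\right) = 3 - r$)
$M{\left(14 \right)} N{\left(8,g \right)} = \left(3 - 14\right) \sqrt{8^{2} + \left(-49\right)^{2}} = \left(3 - 14\right) \sqrt{64 + 2401} = - 11 \sqrt{2465}$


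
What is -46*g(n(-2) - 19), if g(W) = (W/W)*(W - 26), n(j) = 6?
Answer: 1794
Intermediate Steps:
g(W) = -26 + W (g(W) = 1*(-26 + W) = -26 + W)
-46*g(n(-2) - 19) = -46*(-26 + (6 - 19)) = -46*(-26 - 13) = -46*(-39) = 1794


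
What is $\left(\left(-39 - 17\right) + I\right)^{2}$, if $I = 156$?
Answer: $10000$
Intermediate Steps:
$\left(\left(-39 - 17\right) + I\right)^{2} = \left(\left(-39 - 17\right) + 156\right)^{2} = \left(-56 + 156\right)^{2} = 100^{2} = 10000$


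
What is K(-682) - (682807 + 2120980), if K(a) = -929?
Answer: -2804716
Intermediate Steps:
K(-682) - (682807 + 2120980) = -929 - (682807 + 2120980) = -929 - 1*2803787 = -929 - 2803787 = -2804716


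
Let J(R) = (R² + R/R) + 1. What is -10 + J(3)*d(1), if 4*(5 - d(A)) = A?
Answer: 169/4 ≈ 42.250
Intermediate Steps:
d(A) = 5 - A/4
J(R) = 2 + R² (J(R) = (R² + 1) + 1 = (1 + R²) + 1 = 2 + R²)
-10 + J(3)*d(1) = -10 + (2 + 3²)*(5 - ¼*1) = -10 + (2 + 9)*(5 - ¼) = -10 + 11*(19/4) = -10 + 209/4 = 169/4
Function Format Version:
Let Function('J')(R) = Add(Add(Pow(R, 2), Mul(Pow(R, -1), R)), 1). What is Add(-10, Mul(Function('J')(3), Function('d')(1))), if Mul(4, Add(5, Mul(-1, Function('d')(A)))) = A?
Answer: Rational(169, 4) ≈ 42.250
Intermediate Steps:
Function('d')(A) = Add(5, Mul(Rational(-1, 4), A))
Function('J')(R) = Add(2, Pow(R, 2)) (Function('J')(R) = Add(Add(Pow(R, 2), 1), 1) = Add(Add(1, Pow(R, 2)), 1) = Add(2, Pow(R, 2)))
Add(-10, Mul(Function('J')(3), Function('d')(1))) = Add(-10, Mul(Add(2, Pow(3, 2)), Add(5, Mul(Rational(-1, 4), 1)))) = Add(-10, Mul(Add(2, 9), Add(5, Rational(-1, 4)))) = Add(-10, Mul(11, Rational(19, 4))) = Add(-10, Rational(209, 4)) = Rational(169, 4)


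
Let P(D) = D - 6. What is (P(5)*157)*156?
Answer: -24492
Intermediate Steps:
P(D) = -6 + D
(P(5)*157)*156 = ((-6 + 5)*157)*156 = -1*157*156 = -157*156 = -24492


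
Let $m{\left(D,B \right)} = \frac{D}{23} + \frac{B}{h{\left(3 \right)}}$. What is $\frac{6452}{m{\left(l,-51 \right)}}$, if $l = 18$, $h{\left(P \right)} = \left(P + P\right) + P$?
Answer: $- \frac{445188}{337} \approx -1321.0$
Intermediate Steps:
$h{\left(P \right)} = 3 P$ ($h{\left(P \right)} = 2 P + P = 3 P$)
$m{\left(D,B \right)} = \frac{B}{9} + \frac{D}{23}$ ($m{\left(D,B \right)} = \frac{D}{23} + \frac{B}{3 \cdot 3} = D \frac{1}{23} + \frac{B}{9} = \frac{D}{23} + B \frac{1}{9} = \frac{D}{23} + \frac{B}{9} = \frac{B}{9} + \frac{D}{23}$)
$\frac{6452}{m{\left(l,-51 \right)}} = \frac{6452}{\frac{1}{9} \left(-51\right) + \frac{1}{23} \cdot 18} = \frac{6452}{- \frac{17}{3} + \frac{18}{23}} = \frac{6452}{- \frac{337}{69}} = 6452 \left(- \frac{69}{337}\right) = - \frac{445188}{337}$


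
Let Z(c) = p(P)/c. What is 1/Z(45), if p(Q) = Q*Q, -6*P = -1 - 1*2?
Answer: 180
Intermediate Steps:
P = ½ (P = -(-1 - 1*2)/6 = -(-1 - 2)/6 = -⅙*(-3) = ½ ≈ 0.50000)
p(Q) = Q²
Z(c) = 1/(4*c) (Z(c) = (½)²/c = 1/(4*c))
1/Z(45) = 1/((¼)/45) = 1/((¼)*(1/45)) = 1/(1/180) = 180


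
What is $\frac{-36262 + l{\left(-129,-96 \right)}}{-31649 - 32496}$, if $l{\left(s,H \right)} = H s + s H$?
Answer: $\frac{11494}{64145} \approx 0.17919$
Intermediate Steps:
$l{\left(s,H \right)} = 2 H s$ ($l{\left(s,H \right)} = H s + H s = 2 H s$)
$\frac{-36262 + l{\left(-129,-96 \right)}}{-31649 - 32496} = \frac{-36262 + 2 \left(-96\right) \left(-129\right)}{-31649 - 32496} = \frac{-36262 + 24768}{-31649 - 32496} = - \frac{11494}{-64145} = \left(-11494\right) \left(- \frac{1}{64145}\right) = \frac{11494}{64145}$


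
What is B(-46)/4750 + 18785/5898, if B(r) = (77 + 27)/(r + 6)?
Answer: 111516769/35019375 ≈ 3.1844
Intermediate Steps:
B(r) = 104/(6 + r)
B(-46)/4750 + 18785/5898 = (104/(6 - 46))/4750 + 18785/5898 = (104/(-40))*(1/4750) + 18785*(1/5898) = (104*(-1/40))*(1/4750) + 18785/5898 = -13/5*1/4750 + 18785/5898 = -13/23750 + 18785/5898 = 111516769/35019375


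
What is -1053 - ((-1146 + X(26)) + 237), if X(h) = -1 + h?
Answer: -169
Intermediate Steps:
-1053 - ((-1146 + X(26)) + 237) = -1053 - ((-1146 + (-1 + 26)) + 237) = -1053 - ((-1146 + 25) + 237) = -1053 - (-1121 + 237) = -1053 - 1*(-884) = -1053 + 884 = -169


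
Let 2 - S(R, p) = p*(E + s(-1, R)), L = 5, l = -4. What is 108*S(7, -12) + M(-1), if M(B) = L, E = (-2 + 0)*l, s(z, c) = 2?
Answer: 13181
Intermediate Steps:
E = 8 (E = (-2 + 0)*(-4) = -2*(-4) = 8)
S(R, p) = 2 - 10*p (S(R, p) = 2 - p*(8 + 2) = 2 - p*10 = 2 - 10*p)
M(B) = 5
108*S(7, -12) + M(-1) = 108*(2 - 10*(-12)) + 5 = 108*(2 + 120) + 5 = 108*122 + 5 = 13176 + 5 = 13181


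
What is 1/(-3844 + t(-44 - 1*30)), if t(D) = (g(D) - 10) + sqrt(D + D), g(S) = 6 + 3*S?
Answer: -55/223852 - I*sqrt(37)/8282524 ≈ -0.0002457 - 7.3441e-7*I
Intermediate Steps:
t(D) = -4 + 3*D + sqrt(2)*sqrt(D) (t(D) = ((6 + 3*D) - 10) + sqrt(D + D) = (-4 + 3*D) + sqrt(2*D) = (-4 + 3*D) + sqrt(2)*sqrt(D) = -4 + 3*D + sqrt(2)*sqrt(D))
1/(-3844 + t(-44 - 1*30)) = 1/(-3844 + (-4 + 3*(-44 - 1*30) + sqrt(2)*sqrt(-44 - 1*30))) = 1/(-3844 + (-4 + 3*(-44 - 30) + sqrt(2)*sqrt(-44 - 30))) = 1/(-3844 + (-4 + 3*(-74) + sqrt(2)*sqrt(-74))) = 1/(-3844 + (-4 - 222 + sqrt(2)*(I*sqrt(74)))) = 1/(-3844 + (-4 - 222 + 2*I*sqrt(37))) = 1/(-3844 + (-226 + 2*I*sqrt(37))) = 1/(-4070 + 2*I*sqrt(37))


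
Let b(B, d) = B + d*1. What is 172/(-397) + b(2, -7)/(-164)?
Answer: -26223/65108 ≈ -0.40276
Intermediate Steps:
b(B, d) = B + d
172/(-397) + b(2, -7)/(-164) = 172/(-397) + (2 - 7)/(-164) = 172*(-1/397) - 5*(-1/164) = -172/397 + 5/164 = -26223/65108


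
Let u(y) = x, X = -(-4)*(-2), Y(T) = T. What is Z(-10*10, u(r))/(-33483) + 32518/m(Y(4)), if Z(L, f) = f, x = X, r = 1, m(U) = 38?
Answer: 544400249/636177 ≈ 855.74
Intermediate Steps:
X = -8 (X = -1*8 = -8)
x = -8
u(y) = -8
Z(-10*10, u(r))/(-33483) + 32518/m(Y(4)) = -8/(-33483) + 32518/38 = -8*(-1/33483) + 32518*(1/38) = 8/33483 + 16259/19 = 544400249/636177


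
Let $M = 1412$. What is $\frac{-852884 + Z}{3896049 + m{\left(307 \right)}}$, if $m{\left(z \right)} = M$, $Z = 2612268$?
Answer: $\frac{1759384}{3897461} \approx 0.45142$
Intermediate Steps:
$m{\left(z \right)} = 1412$
$\frac{-852884 + Z}{3896049 + m{\left(307 \right)}} = \frac{-852884 + 2612268}{3896049 + 1412} = \frac{1759384}{3897461}$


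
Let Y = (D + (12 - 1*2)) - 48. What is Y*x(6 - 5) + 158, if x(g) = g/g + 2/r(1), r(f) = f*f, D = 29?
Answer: 131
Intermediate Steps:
r(f) = f²
x(g) = 3 (x(g) = g/g + 2/(1²) = 1 + 2/1 = 1 + 2*1 = 1 + 2 = 3)
Y = -9 (Y = (29 + (12 - 1*2)) - 48 = (29 + (12 - 2)) - 48 = (29 + 10) - 48 = 39 - 48 = -9)
Y*x(6 - 5) + 158 = -9*3 + 158 = -27 + 158 = 131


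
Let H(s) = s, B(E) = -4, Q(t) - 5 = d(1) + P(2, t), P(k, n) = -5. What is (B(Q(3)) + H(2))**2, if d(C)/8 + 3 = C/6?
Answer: 4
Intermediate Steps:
d(C) = -24 + 4*C/3 (d(C) = -24 + 8*(C/6) = -24 + 4*C/3)
Q(t) = -68/3 (Q(t) = 5 + ((-24 + (4/3)*1) - 5) = 5 + ((-24 + 4/3) - 5) = 5 + (-68/3 - 5) = 5 - 83/3 = -68/3)
(B(Q(3)) + H(2))**2 = (-4 + 2)**2 = (-2)**2 = 4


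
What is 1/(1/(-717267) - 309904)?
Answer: -717267/222283912369 ≈ -3.2268e-6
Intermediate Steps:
1/(1/(-717267) - 309904) = 1/(-1/717267 - 309904) = 1/(-222283912369/717267) = -717267/222283912369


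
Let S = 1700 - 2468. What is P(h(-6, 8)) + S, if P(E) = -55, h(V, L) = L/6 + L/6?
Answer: -823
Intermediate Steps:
h(V, L) = L/3 (h(V, L) = L*(⅙) + L*(⅙) = L/6 + L/6 = L/3)
S = -768
P(h(-6, 8)) + S = -55 - 768 = -823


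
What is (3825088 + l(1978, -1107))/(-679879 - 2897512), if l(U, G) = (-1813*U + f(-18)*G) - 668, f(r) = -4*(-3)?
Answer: -225022/3577391 ≈ -0.062901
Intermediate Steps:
f(r) = 12
l(U, G) = -668 - 1813*U + 12*G (l(U, G) = (-1813*U + 12*G) - 668 = -668 - 1813*U + 12*G)
(3825088 + l(1978, -1107))/(-679879 - 2897512) = (3825088 + (-668 - 1813*1978 + 12*(-1107)))/(-679879 - 2897512) = (3825088 + (-668 - 3586114 - 13284))/(-3577391) = (3825088 - 3600066)*(-1/3577391) = 225022*(-1/3577391) = -225022/3577391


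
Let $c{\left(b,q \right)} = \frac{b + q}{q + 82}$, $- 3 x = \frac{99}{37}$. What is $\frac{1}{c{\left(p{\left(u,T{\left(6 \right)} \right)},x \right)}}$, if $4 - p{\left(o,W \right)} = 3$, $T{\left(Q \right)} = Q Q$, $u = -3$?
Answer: $\frac{3001}{4} \approx 750.25$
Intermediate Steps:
$T{\left(Q \right)} = Q^{2}$
$p{\left(o,W \right)} = 1$ ($p{\left(o,W \right)} = 4 - 3 = 1$)
$x = - \frac{33}{37}$ ($x = - \frac{99 \cdot \frac{1}{37}}{3} = \left(- \frac{1}{3}\right) \frac{99}{37} = - \frac{33}{37} \approx -0.89189$)
$c{\left(b,q \right)} = \frac{b + q}{82 + q}$
$\frac{1}{c{\left(p{\left(u,T{\left(6 \right)} \right)},x \right)}} = \frac{1}{\frac{1}{82 - \frac{33}{37}} \left(1 - \frac{33}{37}\right)} = \frac{1}{\frac{1}{\frac{3001}{37}} \cdot \frac{4}{37}} = \frac{1}{\frac{37}{3001} \cdot \frac{4}{37}} = \frac{1}{\frac{4}{3001}} = \frac{3001}{4}$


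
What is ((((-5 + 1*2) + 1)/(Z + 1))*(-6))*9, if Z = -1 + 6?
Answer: 18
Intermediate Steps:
Z = 5
((((-5 + 1*2) + 1)/(Z + 1))*(-6))*9 = ((((-5 + 1*2) + 1)/(5 + 1))*(-6))*9 = ((((-5 + 2) + 1)/6)*(-6))*9 = (((-3 + 1)*(⅙))*(-6))*9 = (-2*⅙*(-6))*9 = -⅓*(-6)*9 = 2*9 = 18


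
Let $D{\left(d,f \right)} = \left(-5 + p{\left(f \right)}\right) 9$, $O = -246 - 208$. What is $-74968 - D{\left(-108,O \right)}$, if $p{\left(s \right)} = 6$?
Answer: $-74977$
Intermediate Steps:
$O = -454$ ($O = -246 - 208 = -454$)
$D{\left(d,f \right)} = 9$ ($D{\left(d,f \right)} = \left(-5 + 6\right) 9 = 1 \cdot 9 = 9$)
$-74968 - D{\left(-108,O \right)} = -74968 - 9 = -74977$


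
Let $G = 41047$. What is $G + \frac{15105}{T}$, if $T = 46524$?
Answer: $\frac{636561911}{15508} \approx 41047.0$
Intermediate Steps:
$G + \frac{15105}{T} = 41047 + \frac{15105}{46524} = 41047 + 15105 \cdot \frac{1}{46524} = 41047 + \frac{5035}{15508} = \frac{636561911}{15508}$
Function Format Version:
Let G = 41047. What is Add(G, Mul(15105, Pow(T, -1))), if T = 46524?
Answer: Rational(636561911, 15508) ≈ 41047.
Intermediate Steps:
Add(G, Mul(15105, Pow(T, -1))) = Add(41047, Mul(15105, Pow(46524, -1))) = Add(41047, Mul(15105, Rational(1, 46524))) = Add(41047, Rational(5035, 15508)) = Rational(636561911, 15508)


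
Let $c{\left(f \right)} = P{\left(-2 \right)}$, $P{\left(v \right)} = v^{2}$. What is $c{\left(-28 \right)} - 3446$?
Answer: $-3442$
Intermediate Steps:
$c{\left(f \right)} = 4$ ($c{\left(f \right)} = \left(-2\right)^{2} = 4$)
$c{\left(-28 \right)} - 3446 = 4 - 3446 = -3442$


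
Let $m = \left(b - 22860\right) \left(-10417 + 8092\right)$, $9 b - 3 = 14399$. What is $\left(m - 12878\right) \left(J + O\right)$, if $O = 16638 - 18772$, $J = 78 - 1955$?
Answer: $-198207998492$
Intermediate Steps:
$b = \frac{14402}{9}$ ($b = \frac{1}{3} + \frac{1}{9} \cdot 14399 = \frac{1}{3} + \frac{14399}{9} = \frac{14402}{9} \approx 1600.2$)
$J = -1877$
$O = -2134$ ($O = 16638 - 18772 = -2134$)
$m = \frac{148286950}{3}$ ($m = \left(\frac{14402}{9} - 22860\right) \left(-10417 + 8092\right) = \left(- \frac{191338}{9}\right) \left(-2325\right) = \frac{148286950}{3} \approx 4.9429 \cdot 10^{7}$)
$\left(m - 12878\right) \left(J + O\right) = \left(\frac{148286950}{3} - 12878\right) \left(-1877 - 2134\right) = \frac{148248316}{3} \left(-4011\right) = -198207998492$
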